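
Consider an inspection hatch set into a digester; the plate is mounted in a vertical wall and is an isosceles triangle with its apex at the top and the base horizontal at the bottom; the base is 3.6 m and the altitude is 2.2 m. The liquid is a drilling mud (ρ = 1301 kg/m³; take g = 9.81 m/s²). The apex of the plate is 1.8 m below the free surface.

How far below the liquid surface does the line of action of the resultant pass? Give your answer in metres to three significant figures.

γ = ρg = 1301 × 9.81 / 1000 = 12.76281 kN/m³.
With the apex up, the centroid sits 2h/3 = 2 × 2.2/3 = 1.46667 m below the apex, so the centroid depth is h_c = 1.8 + 1.46667 = 3.26667 m.
A = ½ × 3.6 × 2.2 = 3.96 m².
Resultant F = γ·h_c·A = 12.76281 × 3.26667 × 3.96 = 165.1 kN.
I_c = b·h³/36 = 3.6 × 2.2³/36 = 1.0648 m⁴.
Centre of pressure: y_p = y_c + I_c/(y_c·A) = 3.26667 + 1.0648/(3.26667 × 3.96) = 3.26667 + 0.0823128 = 3.34898 m along the plane.

h_p = 3.35 m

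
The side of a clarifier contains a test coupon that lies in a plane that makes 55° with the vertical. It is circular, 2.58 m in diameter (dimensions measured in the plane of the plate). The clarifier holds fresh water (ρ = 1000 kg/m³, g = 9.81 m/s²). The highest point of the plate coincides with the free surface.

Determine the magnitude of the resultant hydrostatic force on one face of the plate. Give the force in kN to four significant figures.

γ = ρg = 1000 × 9.81 = 9810 N/m³ = 9.81 kN/m³.
The plate makes 55° with the vertical, i.e. θ = 90° − 55° = 35° to the horizontal. Measuring y along the incline from the free-surface line, vertical depth h = y·sinθ with sinθ = 0.573576.
The centroid is at the centre, 1.29 m below the top of the plate, so y_c = 1.29 m and h_c = 1.29 × 0.573576 = 0.739913 m.
A = π(1.29)² = 5.22792 m².
Resultant F = γ·h_c·A = 9.81 × 0.739913 × 5.22792 = 37.9471 kN.

F ≈ 37.95 kN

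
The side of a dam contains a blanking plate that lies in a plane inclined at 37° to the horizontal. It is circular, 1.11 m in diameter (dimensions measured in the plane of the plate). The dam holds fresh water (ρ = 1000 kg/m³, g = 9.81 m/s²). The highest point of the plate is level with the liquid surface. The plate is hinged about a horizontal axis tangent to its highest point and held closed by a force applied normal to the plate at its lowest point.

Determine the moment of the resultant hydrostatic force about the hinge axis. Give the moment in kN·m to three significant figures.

γ = ρg = 1000 × 9.81 = 9810 N/m³ = 9.81 kN/m³.
Let θ = 37° be the plate's angle to the horizontal; measure y along the incline from where the plane meets the free surface. Vertical depth h = y·sinθ with sinθ = 0.601815.
The centroid is at the centre, 0.555 m below the top of the plate, so y_c = 0.555 m and h_c = 0.555 × 0.601815 = 0.334007 m.
A = π(0.555)² = 0.967689 m².
Resultant F = γ·h_c·A = 9.81 × 0.334007 × 0.967689 = 3.17074 kN.
I_c = πr⁴/4 = π × 0.555⁴/4 = 0.0745181 m⁴.
Centre of pressure: y_p = y_c + I_c/(y_c·A) = 0.555 + 0.0745181/(0.555 × 0.967689) = 0.555 + 0.13875 = 0.69375 m along the plane.
The resultant acts 0.555 + 0.13875 = 0.69375 m (along the plate) below the hinge at the top edge, so the moment about the hinge is M = F × 0.69375 = 3.17074 × 0.69375 = 2.1997 kN·m.

M ≈ 2.20 kN·m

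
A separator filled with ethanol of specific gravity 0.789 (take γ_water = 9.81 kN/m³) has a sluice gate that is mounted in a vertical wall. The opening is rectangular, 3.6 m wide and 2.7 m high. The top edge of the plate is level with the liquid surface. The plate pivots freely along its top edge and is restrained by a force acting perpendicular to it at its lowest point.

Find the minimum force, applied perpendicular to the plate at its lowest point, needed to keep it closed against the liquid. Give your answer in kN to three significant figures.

γ = 0.789 × 9.81 = 7.74009 kN/m³.
The centroid lies 2.7/2 = 1.35 m below the top edge, so the centroid depth is h_c = 1.35 m.
A = 3.6 × 2.7 = 9.72 m².
Resultant F = γ·h_c·A = 7.74009 × 1.35 × 9.72 = 101.565 kN.
I_c = b·h³/12 = 3.6 × 2.7³/12 = 5.9049 m⁴.
Centre of pressure: y_p = y_c + I_c/(y_c·A) = 1.35 + 5.9049/(1.35 × 9.72) = 1.35 + 0.45 = 1.8 m along the plane.
The resultant acts 1.35 + 0.45 = 1.8 m (along the plate) below the hinge at the top edge, so the moment about the hinge is M = F × 1.8 = 101.565 × 1.8 = 182.817 kN·m.
A normal force at the bottom, 2.7 m from the hinge, must supply this moment: P = 182.817/2.7 = 67.71 kN.

P ≈ 67.7 kN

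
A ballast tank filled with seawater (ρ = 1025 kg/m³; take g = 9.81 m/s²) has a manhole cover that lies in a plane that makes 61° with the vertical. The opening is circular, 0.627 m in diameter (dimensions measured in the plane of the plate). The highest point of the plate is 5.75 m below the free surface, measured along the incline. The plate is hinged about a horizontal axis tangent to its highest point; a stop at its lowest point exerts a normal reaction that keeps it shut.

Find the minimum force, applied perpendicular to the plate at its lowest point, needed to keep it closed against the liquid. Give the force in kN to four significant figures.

P ≈ 4.622 kN

γ = ρg = 1025 × 9.81 / 1000 = 10.05525 kN/m³.
The plate makes 61° with the vertical, i.e. θ = 90° − 61° = 29° to the horizontal. Measuring y along the incline from the free-surface line, vertical depth h = y·sinθ with sinθ = 0.484810.
The centroid is at the centre, 0.3135 m below the top of the plate, so y_c = 5.75 + 0.3135 = 6.0635 m and h_c = 6.0635 × 0.484810 = 2.93965 m.
A = π(0.3135)² = 0.308763 m².
Resultant F = γ·h_c·A = 10.05525 × 2.93965 × 0.308763 = 9.1267 kN.
I_c = πr⁴/4 = π × 0.3135⁴/4 = 0.00758648 m⁴.
Centre of pressure: y_p = y_c + I_c/(y_c·A) = 6.0635 + 0.00758648/(6.0635 × 0.308763) = 6.0635 + 0.00405221 = 6.06755 m along the plane.
The resultant acts 0.3135 + 0.00405221 = 0.317552 m (along the plate) below the hinge at the top edge, so the moment about the hinge is M = F × 0.317552 = 9.1267 × 0.317552 = 2.8982 kN·m.
A normal force at the bottom, 0.627 m from the hinge, must supply this moment: P = 2.8982/0.627 = 4.62233 kN.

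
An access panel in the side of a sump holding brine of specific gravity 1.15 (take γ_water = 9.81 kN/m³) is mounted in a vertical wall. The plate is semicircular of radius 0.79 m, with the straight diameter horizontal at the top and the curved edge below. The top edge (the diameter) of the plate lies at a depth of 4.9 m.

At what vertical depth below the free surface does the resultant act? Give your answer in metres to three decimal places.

h_p = 5.244 m

γ = 1.15 × 9.81 = 11.2815 kN/m³.
The centroid of a semicircle lies 4r/(3π) = 0.335286 m from the diameter, here below the top edge, so the centroid depth is h_c = 4.9 + 0.335286 = 5.23529 m.
A = πr²/2 = π × 0.79²/2 = 0.980334 m².
Resultant F = γ·h_c·A = 11.2815 × 5.23529 × 0.980334 = 57.9004 kN.
I_c = (π/8 − 8/(9π))·r⁴ = 0.109757 × 0.79⁴ = 0.0427504 m⁴.
Centre of pressure: y_p = y_c + I_c/(y_c·A) = 5.23529 + 0.0427504/(5.23529 × 0.980334) = 5.23529 + 0.00832962 = 5.24362 m along the plane.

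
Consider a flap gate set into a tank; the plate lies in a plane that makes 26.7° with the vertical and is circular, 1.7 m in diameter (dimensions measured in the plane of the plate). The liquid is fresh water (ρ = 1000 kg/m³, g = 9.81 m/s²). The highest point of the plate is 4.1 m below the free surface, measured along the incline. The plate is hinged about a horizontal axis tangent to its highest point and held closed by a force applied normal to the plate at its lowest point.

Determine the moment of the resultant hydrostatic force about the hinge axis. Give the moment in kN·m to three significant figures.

γ = ρg = 1000 × 9.81 = 9810 N/m³ = 9.81 kN/m³.
The plate makes 26.7° with the vertical, i.e. θ = 90° − 26.7° = 63.3° to the horizontal. Measuring y along the incline from the free-surface line, vertical depth h = y·sinθ with sinθ = 0.893371.
The centroid is at the centre, 0.85 m below the top of the plate, so y_c = 4.1 + 0.85 = 4.95 m and h_c = 4.95 × 0.893371 = 4.42219 m.
A = π(0.85)² = 2.2698 m².
Resultant F = γ·h_c·A = 9.81 × 4.42219 × 2.2698 = 98.4677 kN.
I_c = πr⁴/4 = π × 0.85⁴/4 = 0.409983 m⁴.
Centre of pressure: y_p = y_c + I_c/(y_c·A) = 4.95 + 0.409983/(4.95 × 2.2698) = 4.95 + 0.0364899 = 4.98649 m along the plane.
The resultant acts 0.85 + 0.0364899 = 0.88649 m (along the plate) below the hinge at the top edge, so the moment about the hinge is M = F × 0.88649 = 98.4677 × 0.88649 = 87.2906 kN·m.

M ≈ 87.3 kN·m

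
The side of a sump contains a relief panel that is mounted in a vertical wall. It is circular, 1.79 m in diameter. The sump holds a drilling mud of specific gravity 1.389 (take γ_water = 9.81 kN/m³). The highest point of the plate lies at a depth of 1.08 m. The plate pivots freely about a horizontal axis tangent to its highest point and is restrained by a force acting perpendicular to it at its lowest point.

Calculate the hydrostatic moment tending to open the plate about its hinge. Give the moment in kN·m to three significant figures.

γ = 1.389 × 9.81 = 13.62609 kN/m³.
The centroid is at the centre, 0.895 m below the top of the plate, so the centroid depth is h_c = 1.08 + 0.895 = 1.975 m.
A = π(0.895)² = 2.51649 m².
Resultant F = γ·h_c·A = 13.62609 × 1.975 × 2.51649 = 67.7226 kN.
I_c = πr⁴/4 = π × 0.895⁴/4 = 0.503944 m⁴.
Centre of pressure: y_p = y_c + I_c/(y_c·A) = 1.975 + 0.503944/(1.975 × 2.51649) = 1.975 + 0.101396 = 2.0764 m along the plane.
The resultant acts 0.895 + 0.101396 = 0.996396 m (along the plate) below the hinge at the top edge, so the moment about the hinge is M = F × 0.996396 = 67.7226 × 0.996396 = 67.4785 kN·m.

M ≈ 67.5 kN·m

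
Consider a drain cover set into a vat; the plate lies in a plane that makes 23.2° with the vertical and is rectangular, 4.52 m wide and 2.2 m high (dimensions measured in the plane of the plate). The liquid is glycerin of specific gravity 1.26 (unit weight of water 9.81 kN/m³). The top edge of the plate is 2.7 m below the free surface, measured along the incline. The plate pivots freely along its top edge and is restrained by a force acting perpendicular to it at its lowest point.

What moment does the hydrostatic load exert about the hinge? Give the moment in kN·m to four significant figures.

M ≈ 517.8 kN·m

γ = 1.26 × 9.81 = 12.3606 kN/m³.
The plate makes 23.2° with the vertical, i.e. θ = 90° − 23.2° = 66.8° to the horizontal. Measuring y along the incline from the free-surface line, vertical depth h = y·sinθ with sinθ = 0.919135.
The centroid lies 2.2/2 = 1.1 m below the top edge, so y_c = 2.7 + 1.1 = 3.8 m and h_c = 3.8 × 0.919135 = 3.49271 m.
A = 4.52 × 2.2 = 9.944 m².
Resultant F = γ·h_c·A = 12.3606 × 3.49271 × 9.944 = 429.302 kN.
I_c = b·h³/12 = 4.52 × 2.2³/12 = 4.01075 m⁴.
Centre of pressure: y_p = y_c + I_c/(y_c·A) = 3.8 + 4.01075/(3.8 × 9.944) = 3.8 + 0.10614 = 3.90614 m along the plane.
The resultant acts 1.1 + 0.10614 = 1.20614 m (along the plate) below the hinge at the top edge, so the moment about the hinge is M = F × 1.20614 = 429.302 × 1.20614 = 517.798 kN·m.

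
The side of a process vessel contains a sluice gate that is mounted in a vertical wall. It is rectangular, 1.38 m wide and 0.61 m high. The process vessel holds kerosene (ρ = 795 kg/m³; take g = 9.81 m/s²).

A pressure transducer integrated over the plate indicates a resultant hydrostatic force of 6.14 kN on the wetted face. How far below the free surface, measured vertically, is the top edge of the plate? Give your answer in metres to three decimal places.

γ = ρg = 795 × 9.81 / 1000 = 7.79895 kN/m³.
A = 1.38 × 0.61 = 0.8418 m².
From F = γ·h_c·A, the centroid depth is h_c = 6.14/(7.79895 × 0.8418) = 0.935241 m.
The centroid lies 0.61/2 = 0.305 m below the top edge, so the top edge sits at h_top = 0.935241 − 0.305 = 0.630241 m below the surface.

d_top ≈ 0.630 m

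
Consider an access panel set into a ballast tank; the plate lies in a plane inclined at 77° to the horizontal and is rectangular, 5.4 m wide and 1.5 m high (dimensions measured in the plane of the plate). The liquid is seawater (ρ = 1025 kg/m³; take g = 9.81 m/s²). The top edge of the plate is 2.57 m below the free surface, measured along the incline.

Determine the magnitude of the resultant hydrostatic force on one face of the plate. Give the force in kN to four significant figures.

γ = ρg = 1025 × 9.81 / 1000 = 10.05525 kN/m³.
Let θ = 77° be the plate's angle to the horizontal; measure y along the incline from where the plane meets the free surface. Vertical depth h = y·sinθ with sinθ = 0.974370.
The centroid lies 1.5/2 = 0.75 m below the top edge, so y_c = 2.57 + 0.75 = 3.32 m and h_c = 3.32 × 0.974370 = 3.23491 m.
A = 5.4 × 1.5 = 8.1 m².
Resultant F = γ·h_c·A = 10.05525 × 3.23491 × 8.1 = 263.475 kN.

F ≈ 263.5 kN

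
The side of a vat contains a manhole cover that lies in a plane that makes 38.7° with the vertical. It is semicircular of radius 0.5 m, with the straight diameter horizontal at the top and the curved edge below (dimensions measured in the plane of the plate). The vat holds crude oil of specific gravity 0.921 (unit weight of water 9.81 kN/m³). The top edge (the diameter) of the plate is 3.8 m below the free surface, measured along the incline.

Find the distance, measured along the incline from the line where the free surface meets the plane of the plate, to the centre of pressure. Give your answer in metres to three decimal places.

y_p = 4.017 m

γ = 0.921 × 9.81 = 9.03501 kN/m³.
The plate makes 38.7° with the vertical, i.e. θ = 90° − 38.7° = 51.3° to the horizontal. Measuring y along the incline from the free-surface line, vertical depth h = y·sinθ with sinθ = 0.780430.
The centroid of a semicircle lies 4r/(3π) = 0.212207 m from the diameter, here below the top edge, so y_c = 3.8 + 0.212207 = 4.01221 m and h_c = 4.01221 × 0.780430 = 3.13125 m.
A = πr²/2 = π × 0.5²/2 = 0.392699 m².
Resultant F = γ·h_c·A = 9.03501 × 3.13125 × 0.392699 = 11.1098 kN.
I_c = (π/8 − 8/(9π))·r⁴ = 0.109757 × 0.5⁴ = 0.00685981 m⁴.
Centre of pressure: y_p = y_c + I_c/(y_c·A) = 4.01221 + 0.00685981/(4.01221 × 0.392699) = 4.01221 + 0.0043538 = 4.01656 m along the plane.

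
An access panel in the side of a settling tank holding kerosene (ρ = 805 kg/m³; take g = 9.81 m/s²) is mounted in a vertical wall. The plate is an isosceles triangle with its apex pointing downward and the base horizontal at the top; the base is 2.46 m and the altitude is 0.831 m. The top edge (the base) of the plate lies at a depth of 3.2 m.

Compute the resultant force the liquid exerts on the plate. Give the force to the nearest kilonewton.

γ = ρg = 805 × 9.81 / 1000 = 7.89705 kN/m³.
With the apex down, the centroid sits h/3 = 0.831/3 = 0.277 m below the base (the top edge), so the centroid depth is h_c = 3.2 + 0.277 = 3.477 m.
A = ½ × 2.46 × 0.831 = 1.02213 m².
Resultant F = γ·h_c·A = 7.89705 × 3.477 × 1.02213 = 28.0657 kN.

F ≈ 28 kN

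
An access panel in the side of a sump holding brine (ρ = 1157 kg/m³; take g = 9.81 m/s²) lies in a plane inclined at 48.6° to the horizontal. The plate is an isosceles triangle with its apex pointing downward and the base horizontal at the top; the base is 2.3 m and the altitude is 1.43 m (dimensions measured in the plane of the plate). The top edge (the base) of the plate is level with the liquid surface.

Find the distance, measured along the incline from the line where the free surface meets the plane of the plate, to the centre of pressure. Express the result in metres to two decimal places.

γ = ρg = 1157 × 9.81 / 1000 = 11.35017 kN/m³.
Let θ = 48.6° be the plate's angle to the horizontal; measure y along the incline from where the plane meets the free surface. Vertical depth h = y·sinθ with sinθ = 0.750111.
With the apex down, the centroid sits h/3 = 1.43/3 = 0.476667 m below the base (the top edge), so y_c = 0.476667 m and h_c = 0.476667 × 0.750111 = 0.357553 m.
A = ½ × 2.3 × 1.43 = 1.6445 m².
Resultant F = γ·h_c·A = 11.35017 × 0.357553 × 1.6445 = 6.67385 kN.
I_c = b·h³/36 = 2.3 × 1.43³/36 = 0.186824 m⁴.
Centre of pressure: y_p = y_c + I_c/(y_c·A) = 0.476667 + 0.186824/(0.476667 × 1.6445) = 0.476667 + 0.238333 = 0.715 m along the plane.

y_p = 0.72 m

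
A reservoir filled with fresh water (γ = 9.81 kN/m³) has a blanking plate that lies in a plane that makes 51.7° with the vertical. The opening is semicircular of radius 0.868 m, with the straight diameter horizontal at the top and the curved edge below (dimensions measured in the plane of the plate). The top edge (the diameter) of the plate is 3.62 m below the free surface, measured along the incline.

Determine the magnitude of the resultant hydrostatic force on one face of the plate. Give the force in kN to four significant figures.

F ≈ 28.70 kN

γ = 9.81 kN/m³.
The plate makes 51.7° with the vertical, i.e. θ = 90° − 51.7° = 38.3° to the horizontal. Measuring y along the incline from the free-surface line, vertical depth h = y·sinθ with sinθ = 0.619779.
The centroid of a semicircle lies 4r/(3π) = 0.368391 m from the diameter, here below the top edge, so y_c = 3.62 + 0.368391 = 3.98839 m and h_c = 3.98839 × 0.619779 = 2.47192 m.
A = πr²/2 = π × 0.868²/2 = 1.18348 m².
Resultant F = γ·h_c·A = 9.81 × 2.47192 × 1.18348 = 28.6988 kN.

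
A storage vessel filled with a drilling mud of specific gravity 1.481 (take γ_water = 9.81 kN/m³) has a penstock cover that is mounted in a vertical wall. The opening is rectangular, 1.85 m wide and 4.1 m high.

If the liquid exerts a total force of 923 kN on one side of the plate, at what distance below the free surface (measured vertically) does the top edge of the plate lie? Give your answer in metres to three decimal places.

d_top ≈ 6.326 m

γ = 1.481 × 9.81 = 14.52861 kN/m³.
A = 1.85 × 4.1 = 7.585 m².
From F = γ·h_c·A, the centroid depth is h_c = 923/(14.52861 × 7.585) = 8.37572 m.
The centroid lies 4.1/2 = 2.05 m below the top edge, so the top edge sits at h_top = 8.37572 − 2.05 = 6.32572 m below the surface.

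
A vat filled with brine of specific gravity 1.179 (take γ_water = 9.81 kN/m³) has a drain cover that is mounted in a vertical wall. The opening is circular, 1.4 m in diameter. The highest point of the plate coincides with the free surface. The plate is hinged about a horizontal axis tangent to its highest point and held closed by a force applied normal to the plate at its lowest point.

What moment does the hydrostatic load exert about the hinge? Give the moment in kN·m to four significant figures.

γ = 1.179 × 9.81 = 11.56599 kN/m³.
The centroid is at the centre, 0.7 m below the top of the plate, so the centroid depth is h_c = 0.7 m.
A = π(0.7)² = 1.53938 m².
Resultant F = γ·h_c·A = 11.56599 × 0.7 × 1.53938 = 12.4631 kN.
I_c = πr⁴/4 = π × 0.7⁴/4 = 0.188574 m⁴.
Centre of pressure: y_p = y_c + I_c/(y_c·A) = 0.7 + 0.188574/(0.7 × 1.53938) = 0.7 + 0.175 = 0.875 m along the plane.
The resultant acts 0.7 + 0.175 = 0.875 m (along the plate) below the hinge at the top edge, so the moment about the hinge is M = F × 0.875 = 12.4631 × 0.875 = 10.9052 kN·m.

M ≈ 10.91 kN·m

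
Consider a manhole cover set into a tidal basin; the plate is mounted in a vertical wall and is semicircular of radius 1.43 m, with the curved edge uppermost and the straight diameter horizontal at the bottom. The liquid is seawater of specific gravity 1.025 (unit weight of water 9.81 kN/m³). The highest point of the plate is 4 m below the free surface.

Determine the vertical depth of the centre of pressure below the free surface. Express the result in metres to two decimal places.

h_p = 4.85 m

γ = 1.025 × 9.81 = 10.05525 kN/m³.
The centroid lies 4r/(3π) = 0.606911 m above the diameter, so r − 4r/(3π) = 1.43 − 0.606911 = 0.823089 m below the topmost point, so the centroid depth is h_c = 4 + 0.823089 = 4.82309 m.
A = πr²/2 = π × 1.43²/2 = 3.21212 m².
Resultant F = γ·h_c·A = 10.05525 × 4.82309 × 3.21212 = 155.779 kN.
I_c = (π/8 − 8/(9π))·r⁴ = 0.109757 × 1.43⁴ = 0.458962 m⁴.
Centre of pressure: y_p = y_c + I_c/(y_c·A) = 4.82309 + 0.458962/(4.82309 × 3.21212) = 4.82309 + 0.0296251 = 4.85272 m along the plane.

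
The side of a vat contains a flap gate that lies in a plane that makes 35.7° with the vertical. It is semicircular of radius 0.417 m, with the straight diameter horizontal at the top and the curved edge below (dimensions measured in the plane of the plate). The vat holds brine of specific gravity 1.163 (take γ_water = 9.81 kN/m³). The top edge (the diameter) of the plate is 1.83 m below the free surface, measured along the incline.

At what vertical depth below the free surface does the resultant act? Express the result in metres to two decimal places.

h_p = 1.63 m

γ = 1.163 × 9.81 = 11.40903 kN/m³.
The plate makes 35.7° with the vertical, i.e. θ = 90° − 35.7° = 54.3° to the horizontal. Measuring y along the incline from the free-surface line, vertical depth h = y·sinθ with sinθ = 0.812084.
The centroid of a semicircle lies 4r/(3π) = 0.17698 m from the diameter, here below the top edge, so y_c = 1.83 + 0.17698 = 2.00698 m and h_c = 2.00698 × 0.812084 = 1.62984 m.
A = πr²/2 = π × 0.417²/2 = 0.273144 m².
Resultant F = γ·h_c·A = 11.40903 × 1.62984 × 0.273144 = 5.07908 kN.
I_c = (π/8 − 8/(9π))·r⁴ = 0.109757 × 0.417⁴ = 0.00331876 m⁴.
Centre of pressure: y_p = y_c + I_c/(y_c·A) = 2.00698 + 0.00331876/(2.00698 × 0.273144) = 2.00698 + 0.00605398 = 2.01303 m along the plane.
Vertically, h_p = y_p·sinθ = 2.01303 × 0.812084 = 1.63475 m.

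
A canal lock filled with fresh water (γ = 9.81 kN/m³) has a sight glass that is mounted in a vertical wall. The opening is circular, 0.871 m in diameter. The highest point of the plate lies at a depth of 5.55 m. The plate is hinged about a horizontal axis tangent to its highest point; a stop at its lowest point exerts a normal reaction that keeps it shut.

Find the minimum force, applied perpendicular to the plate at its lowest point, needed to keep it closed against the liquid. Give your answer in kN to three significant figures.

γ = 9.81 kN/m³.
The centroid is at the centre, 0.4355 m below the top of the plate, so the centroid depth is h_c = 5.55 + 0.4355 = 5.9855 m.
A = π(0.4355)² = 0.595835 m².
Resultant F = γ·h_c·A = 9.81 × 5.9855 × 0.595835 = 34.9861 kN.
I_c = πr⁴/4 = π × 0.4355⁴/4 = 0.0282516 m⁴.
Centre of pressure: y_p = y_c + I_c/(y_c·A) = 5.9855 + 0.0282516/(5.9855 × 0.595835) = 5.9855 + 0.00792167 = 5.99342 m along the plane.
The resultant acts 0.4355 + 0.00792167 = 0.443422 m (along the plate) below the hinge at the top edge, so the moment about the hinge is M = F × 0.443422 = 34.9861 × 0.443422 = 15.5136 kN·m.
A normal force at the bottom, 0.871 m from the hinge, must supply this moment: P = 15.5136/0.871 = 17.8113 kN.

P ≈ 17.8 kN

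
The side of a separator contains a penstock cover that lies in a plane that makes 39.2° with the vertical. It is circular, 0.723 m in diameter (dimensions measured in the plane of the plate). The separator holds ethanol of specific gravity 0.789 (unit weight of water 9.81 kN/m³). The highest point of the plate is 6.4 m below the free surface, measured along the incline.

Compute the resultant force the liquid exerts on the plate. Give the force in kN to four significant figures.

γ = 0.789 × 9.81 = 7.74009 kN/m³.
The plate makes 39.2° with the vertical, i.e. θ = 90° − 39.2° = 50.8° to the horizontal. Measuring y along the incline from the free-surface line, vertical depth h = y·sinθ with sinθ = 0.774944.
The centroid is at the centre, 0.3615 m below the top of the plate, so y_c = 6.4 + 0.3615 = 6.7615 m and h_c = 6.7615 × 0.774944 = 5.23978 m.
A = π(0.3615)² = 0.41055 m².
Resultant F = γ·h_c·A = 7.74009 × 5.23978 × 0.41055 = 16.6504 kN.

F ≈ 16.65 kN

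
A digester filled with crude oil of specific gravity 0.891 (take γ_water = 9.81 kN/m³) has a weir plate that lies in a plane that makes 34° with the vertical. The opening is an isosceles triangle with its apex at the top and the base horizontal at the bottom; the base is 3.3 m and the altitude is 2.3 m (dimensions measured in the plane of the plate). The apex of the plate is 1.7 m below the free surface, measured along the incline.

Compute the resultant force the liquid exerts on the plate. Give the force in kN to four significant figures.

γ = 0.891 × 9.81 = 8.74071 kN/m³.
The plate makes 34° with the vertical, i.e. θ = 90° − 34° = 56° to the horizontal. Measuring y along the incline from the free-surface line, vertical depth h = y·sinθ with sinθ = 0.829038.
With the apex up, the centroid sits 2h/3 = 2 × 2.3/3 = 1.53333 m below the apex, so y_c = 1.7 + 1.53333 = 3.23333 m and h_c = 3.23333 × 0.829038 = 2.68055 m.
A = ½ × 3.3 × 2.3 = 3.795 m².
Resultant F = γ·h_c·A = 8.74071 × 2.68055 × 3.795 = 88.9165 kN.

F ≈ 88.92 kN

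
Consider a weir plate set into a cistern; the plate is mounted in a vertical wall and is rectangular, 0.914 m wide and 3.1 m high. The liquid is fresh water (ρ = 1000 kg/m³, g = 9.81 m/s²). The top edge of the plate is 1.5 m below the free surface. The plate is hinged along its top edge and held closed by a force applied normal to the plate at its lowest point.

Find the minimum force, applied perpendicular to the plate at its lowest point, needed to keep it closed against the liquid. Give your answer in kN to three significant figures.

P ≈ 49.6 kN

γ = ρg = 1000 × 9.81 = 9810 N/m³ = 9.81 kN/m³.
The centroid lies 3.1/2 = 1.55 m below the top edge, so the centroid depth is h_c = 1.5 + 1.55 = 3.05 m.
A = 0.914 × 3.1 = 2.8334 m².
Resultant F = γ·h_c·A = 9.81 × 3.05 × 2.8334 = 84.7767 kN.
I_c = b·h³/12 = 0.914 × 3.1³/12 = 2.26908 m⁴.
Centre of pressure: y_p = y_c + I_c/(y_c·A) = 3.05 + 2.26908/(3.05 × 2.8334) = 3.05 + 0.262568 = 3.31257 m along the plane.
The resultant acts 1.55 + 0.262568 = 1.81257 m (along the plate) below the hinge at the top edge, so the moment about the hinge is M = F × 1.81257 = 84.7767 × 1.81257 = 153.664 kN·m.
A normal force at the bottom, 3.1 m from the hinge, must supply this moment: P = 153.664/3.1 = 49.569 kN.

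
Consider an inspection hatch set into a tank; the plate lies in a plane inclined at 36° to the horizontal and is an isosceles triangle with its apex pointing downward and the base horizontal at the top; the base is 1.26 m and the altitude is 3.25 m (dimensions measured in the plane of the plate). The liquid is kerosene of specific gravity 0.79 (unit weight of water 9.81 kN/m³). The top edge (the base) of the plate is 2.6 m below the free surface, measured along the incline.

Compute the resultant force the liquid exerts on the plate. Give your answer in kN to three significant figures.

γ = 0.79 × 9.81 = 7.7499 kN/m³.
Let θ = 36° be the plate's angle to the horizontal; measure y along the incline from where the plane meets the free surface. Vertical depth h = y·sinθ with sinθ = 0.587785.
With the apex down, the centroid sits h/3 = 3.25/3 = 1.08333 m below the base (the top edge), so y_c = 2.6 + 1.08333 = 3.68333 m and h_c = 3.68333 × 0.587785 = 2.16501 m.
A = ½ × 1.26 × 3.25 = 2.0475 m².
Resultant F = γ·h_c·A = 7.7499 × 2.16501 × 2.0475 = 34.3542 kN.

F ≈ 34.4 kN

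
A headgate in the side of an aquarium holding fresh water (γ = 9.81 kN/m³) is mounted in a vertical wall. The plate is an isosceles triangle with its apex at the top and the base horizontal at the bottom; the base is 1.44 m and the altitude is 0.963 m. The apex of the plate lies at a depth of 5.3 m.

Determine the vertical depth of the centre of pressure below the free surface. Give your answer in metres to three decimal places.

h_p = 5.951 m

γ = 9.81 kN/m³.
With the apex up, the centroid sits 2h/3 = 2 × 0.963/3 = 0.642 m below the apex, so the centroid depth is h_c = 5.3 + 0.642 = 5.942 m.
A = ½ × 1.44 × 0.963 = 0.69336 m².
Resultant F = γ·h_c·A = 9.81 × 5.942 × 0.69336 = 40.4167 kN.
I_c = b·h³/36 = 1.44 × 0.963³/36 = 0.0357223 m⁴.
Centre of pressure: y_p = y_c + I_c/(y_c·A) = 5.942 + 0.0357223/(5.942 × 0.69336) = 5.942 + 0.00867058 = 5.95067 m along the plane.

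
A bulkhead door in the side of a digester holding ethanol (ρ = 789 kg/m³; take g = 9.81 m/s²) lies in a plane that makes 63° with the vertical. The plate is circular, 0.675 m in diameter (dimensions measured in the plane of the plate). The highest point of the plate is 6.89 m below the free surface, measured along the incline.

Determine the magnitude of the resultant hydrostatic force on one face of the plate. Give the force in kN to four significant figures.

γ = ρg = 789 × 9.81 / 1000 = 7.74009 kN/m³.
The plate makes 63° with the vertical, i.e. θ = 90° − 63° = 27° to the horizontal. Measuring y along the incline from the free-surface line, vertical depth h = y·sinθ with sinθ = 0.453990.
The centroid is at the centre, 0.3375 m below the top of the plate, so y_c = 6.89 + 0.3375 = 7.2275 m and h_c = 7.2275 × 0.453990 = 3.28121 m.
A = π(0.3375)² = 0.357847 m².
Resultant F = γ·h_c·A = 7.74009 × 3.28121 × 0.357847 = 9.08819 kN.

F ≈ 9.088 kN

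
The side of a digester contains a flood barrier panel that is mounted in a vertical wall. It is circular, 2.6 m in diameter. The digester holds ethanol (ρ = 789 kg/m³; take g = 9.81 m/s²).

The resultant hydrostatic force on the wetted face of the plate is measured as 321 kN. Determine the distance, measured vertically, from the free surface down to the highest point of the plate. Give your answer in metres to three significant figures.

d_top ≈ 6.51 m

γ = ρg = 789 × 9.81 / 1000 = 7.74009 kN/m³.
A = π(1.3)² = 5.30929 m².
From F = γ·h_c·A, the centroid depth is h_c = 321/(7.74009 × 5.30929) = 7.81129 m.
The centroid is at the centre, 1.3 m below the top of the plate, so the highest point sits at h_top = 7.81129 − 1.3 = 6.51129 m below the surface.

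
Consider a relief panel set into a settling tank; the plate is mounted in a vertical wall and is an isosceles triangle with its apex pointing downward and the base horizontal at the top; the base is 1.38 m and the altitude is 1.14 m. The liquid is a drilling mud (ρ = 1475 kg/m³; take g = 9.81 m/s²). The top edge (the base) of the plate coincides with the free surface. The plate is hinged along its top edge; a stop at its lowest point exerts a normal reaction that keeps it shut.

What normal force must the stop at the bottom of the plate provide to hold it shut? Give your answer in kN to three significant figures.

P ≈ 2.16 kN

γ = ρg = 1475 × 9.81 / 1000 = 14.46975 kN/m³.
With the apex down, the centroid sits h/3 = 1.14/3 = 0.38 m below the base (the top edge), so the centroid depth is h_c = 0.38 m.
A = ½ × 1.38 × 1.14 = 0.7866 m².
Resultant F = γ·h_c·A = 14.46975 × 0.38 × 0.7866 = 4.32512 kN.
I_c = b·h³/36 = 1.38 × 1.14³/36 = 0.0567925 m⁴.
Centre of pressure: y_p = y_c + I_c/(y_c·A) = 0.38 + 0.0567925/(0.38 × 0.7866) = 0.38 + 0.19 = 0.57 m along the plane.
The resultant acts 0.38 + 0.19 = 0.57 m (along the plate) below the hinge at the top edge, so the moment about the hinge is M = F × 0.57 = 4.32512 × 0.57 = 2.46532 kN·m.
A normal force at the bottom, 1.14 m from the hinge, must supply this moment: P = 2.46532/1.14 = 2.16256 kN.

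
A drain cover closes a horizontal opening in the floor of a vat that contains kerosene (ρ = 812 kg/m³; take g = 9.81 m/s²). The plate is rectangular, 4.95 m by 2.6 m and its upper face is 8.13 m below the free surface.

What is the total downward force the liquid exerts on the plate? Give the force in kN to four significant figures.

γ = ρg = 812 × 9.81 / 1000 = 7.96572 kN/m³.
The plate is horizontal, so pressure is uniform at p = γ·h = 7.96572 × 8.13 = 64.7613 kN/m².
A = 4.95 × 2.6 = 12.87 m².
F = p·A = 64.7613 × 12.87 = 833.478 kN.

F ≈ 833.5 kN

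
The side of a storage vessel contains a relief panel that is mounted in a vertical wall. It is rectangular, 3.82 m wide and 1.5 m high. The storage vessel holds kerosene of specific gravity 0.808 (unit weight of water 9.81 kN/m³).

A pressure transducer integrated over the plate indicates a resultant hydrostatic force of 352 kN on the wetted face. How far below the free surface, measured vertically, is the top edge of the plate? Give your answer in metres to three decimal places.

d_top ≈ 7.000 m

γ = 0.808 × 9.81 = 7.92648 kN/m³.
A = 3.82 × 1.5 = 5.73 m².
From F = γ·h_c·A, the centroid depth is h_c = 352/(7.92648 × 5.73) = 7.75011 m.
The centroid lies 1.5/2 = 0.75 m below the top edge, so the top edge sits at h_top = 7.75011 − 0.75 = 7.00011 m below the surface.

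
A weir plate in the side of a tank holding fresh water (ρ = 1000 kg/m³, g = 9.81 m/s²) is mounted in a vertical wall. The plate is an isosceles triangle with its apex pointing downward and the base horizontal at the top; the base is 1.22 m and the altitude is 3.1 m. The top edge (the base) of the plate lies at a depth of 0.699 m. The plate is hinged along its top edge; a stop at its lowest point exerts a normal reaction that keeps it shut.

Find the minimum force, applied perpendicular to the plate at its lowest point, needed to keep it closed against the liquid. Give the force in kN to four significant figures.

P ≈ 13.91 kN

γ = ρg = 1000 × 9.81 = 9810 N/m³ = 9.81 kN/m³.
With the apex down, the centroid sits h/3 = 3.1/3 = 1.03333 m below the base (the top edge), so the centroid depth is h_c = 0.699 + 1.03333 = 1.73233 m.
A = ½ × 1.22 × 3.1 = 1.891 m².
Resultant F = γ·h_c·A = 9.81 × 1.73233 × 1.891 = 32.136 kN.
I_c = b·h³/36 = 1.22 × 3.1³/36 = 1.00958 m⁴.
Centre of pressure: y_p = y_c + I_c/(y_c·A) = 1.73233 + 1.00958/(1.73233 × 1.891) = 1.73233 + 0.30819 = 2.04052 m along the plane.
The resultant acts 1.03333 + 0.30819 = 1.34152 m (along the plate) below the hinge at the top edge, so the moment about the hinge is M = F × 1.34152 = 32.136 × 1.34152 = 43.1111 kN·m.
A normal force at the bottom, 3.1 m from the hinge, must supply this moment: P = 43.1111/3.1 = 13.9068 kN.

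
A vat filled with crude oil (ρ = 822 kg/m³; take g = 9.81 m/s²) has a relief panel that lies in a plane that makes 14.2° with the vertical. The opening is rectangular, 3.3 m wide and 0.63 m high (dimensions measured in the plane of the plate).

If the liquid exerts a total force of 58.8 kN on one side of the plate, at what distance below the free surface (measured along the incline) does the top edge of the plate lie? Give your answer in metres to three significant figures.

y_top ≈ 3.30 m

γ = ρg = 822 × 9.81 / 1000 = 8.06382 kN/m³.
A = 3.3 × 0.63 = 2.079 m².
From F = γ·h_c·A, the centroid depth is h_c = 58.8/(8.06382 × 2.079) = 3.50737 m.
The plate makes 14.2° with the vertical, i.e. θ = 90° − 14.2° = 75.8° to the horizontal. Measuring y along the incline from the free-surface line, vertical depth h = y·sinθ with sinθ = 0.969445.
Along the incline, y_c = h_c/sinθ = 3.50737/0.969445 = 3.61792 m.
The centroid lies 0.63/2 = 0.315 m below the top edge, so the top edge sits at y_top = 3.61792 − 0.315 = 3.30292 m along the incline.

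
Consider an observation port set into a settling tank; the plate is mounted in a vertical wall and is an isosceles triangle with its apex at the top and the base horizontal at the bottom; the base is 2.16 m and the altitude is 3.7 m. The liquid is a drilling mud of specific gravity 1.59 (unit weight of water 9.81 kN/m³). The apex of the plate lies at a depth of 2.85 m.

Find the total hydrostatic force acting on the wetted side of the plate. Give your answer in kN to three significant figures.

γ = 1.59 × 9.81 = 15.5979 kN/m³.
With the apex up, the centroid sits 2h/3 = 2 × 3.7/3 = 2.46667 m below the apex, so the centroid depth is h_c = 2.85 + 2.46667 = 5.31667 m.
A = ½ × 2.16 × 3.7 = 3.996 m².
Resultant F = γ·h_c·A = 15.5979 × 5.31667 × 3.996 = 331.384 kN.

F ≈ 331 kN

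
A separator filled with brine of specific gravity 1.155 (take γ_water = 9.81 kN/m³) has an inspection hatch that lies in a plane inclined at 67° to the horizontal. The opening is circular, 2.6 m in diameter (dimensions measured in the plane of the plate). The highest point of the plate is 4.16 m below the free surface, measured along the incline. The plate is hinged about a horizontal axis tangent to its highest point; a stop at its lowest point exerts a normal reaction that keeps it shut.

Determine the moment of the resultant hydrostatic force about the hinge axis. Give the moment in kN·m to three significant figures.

M ≈ 416 kN·m

γ = 1.155 × 9.81 = 11.33055 kN/m³.
Let θ = 67° be the plate's angle to the horizontal; measure y along the incline from where the plane meets the free surface. Vertical depth h = y·sinθ with sinθ = 0.920505.
The centroid is at the centre, 1.3 m below the top of the plate, so y_c = 4.16 + 1.3 = 5.46 m and h_c = 5.46 × 0.920505 = 5.02596 m.
A = π(1.3)² = 5.30929 m².
Resultant F = γ·h_c·A = 11.33055 × 5.02596 × 5.30929 = 302.348 kN.
I_c = πr⁴/4 = π × 1.3⁴/4 = 2.24318 m⁴.
Centre of pressure: y_p = y_c + I_c/(y_c·A) = 5.46 + 2.24318/(5.46 × 5.30929) = 5.46 + 0.0773811 = 5.53738 m along the plane.
The resultant acts 1.3 + 0.0773811 = 1.37738 m (along the plate) below the hinge at the top edge, so the moment about the hinge is M = F × 1.37738 = 302.348 × 1.37738 = 416.448 kN·m.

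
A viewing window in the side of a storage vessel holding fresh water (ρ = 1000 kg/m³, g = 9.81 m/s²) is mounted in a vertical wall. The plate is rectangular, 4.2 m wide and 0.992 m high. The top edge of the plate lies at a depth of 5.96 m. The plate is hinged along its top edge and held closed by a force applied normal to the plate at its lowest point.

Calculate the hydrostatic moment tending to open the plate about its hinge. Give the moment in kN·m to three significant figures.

M ≈ 134 kN·m

γ = ρg = 1000 × 9.81 = 9810 N/m³ = 9.81 kN/m³.
The centroid lies 0.992/2 = 0.496 m below the top edge, so the centroid depth is h_c = 5.96 + 0.496 = 6.456 m.
A = 4.2 × 0.992 = 4.1664 m².
Resultant F = γ·h_c·A = 9.81 × 6.456 × 4.1664 = 263.872 kN.
I_c = b·h³/12 = 4.2 × 0.992³/12 = 0.341667 m⁴.
Centre of pressure: y_p = y_c + I_c/(y_c·A) = 6.456 + 0.341667/(6.456 × 4.1664) = 6.456 + 0.0127022 = 6.4687 m along the plane.
The resultant acts 0.496 + 0.0127022 = 0.508702 m (along the plate) below the hinge at the top edge, so the moment about the hinge is M = F × 0.508702 = 263.872 × 0.508702 = 134.232 kN·m.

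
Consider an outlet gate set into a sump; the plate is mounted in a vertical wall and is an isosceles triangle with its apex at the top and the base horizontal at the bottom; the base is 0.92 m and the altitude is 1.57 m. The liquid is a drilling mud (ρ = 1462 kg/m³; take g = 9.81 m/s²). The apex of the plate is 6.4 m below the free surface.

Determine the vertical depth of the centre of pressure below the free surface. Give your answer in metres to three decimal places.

h_p = 7.465 m

γ = ρg = 1462 × 9.81 / 1000 = 14.34222 kN/m³.
With the apex up, the centroid sits 2h/3 = 2 × 1.57/3 = 1.04667 m below the apex, so the centroid depth is h_c = 6.4 + 1.04667 = 7.44667 m.
A = ½ × 0.92 × 1.57 = 0.7222 m².
Resultant F = γ·h_c·A = 14.34222 × 7.44667 × 0.7222 = 77.1322 kN.
I_c = b·h³/36 = 0.92 × 1.57³/36 = 0.0988973 m⁴.
Centre of pressure: y_p = y_c + I_c/(y_c·A) = 7.44667 + 0.0988973/(7.44667 × 0.7222) = 7.44667 + 0.0183893 = 7.46506 m along the plane.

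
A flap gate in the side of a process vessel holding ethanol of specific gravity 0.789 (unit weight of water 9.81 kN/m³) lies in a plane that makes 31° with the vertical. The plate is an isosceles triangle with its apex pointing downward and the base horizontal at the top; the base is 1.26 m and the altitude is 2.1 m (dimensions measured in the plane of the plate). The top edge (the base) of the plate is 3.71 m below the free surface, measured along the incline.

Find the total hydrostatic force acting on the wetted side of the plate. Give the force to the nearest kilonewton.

F ≈ 39 kN

γ = 0.789 × 9.81 = 7.74009 kN/m³.
The plate makes 31° with the vertical, i.e. θ = 90° − 31° = 59° to the horizontal. Measuring y along the incline from the free-surface line, vertical depth h = y·sinθ with sinθ = 0.857167.
With the apex down, the centroid sits h/3 = 2.1/3 = 0.7 m below the base (the top edge), so y_c = 3.71 + 0.7 = 4.41 m and h_c = 4.41 × 0.857167 = 3.78011 m.
A = ½ × 1.26 × 2.1 = 1.323 m².
Resultant F = γ·h_c·A = 7.74009 × 3.78011 × 1.323 = 38.7089 kN.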